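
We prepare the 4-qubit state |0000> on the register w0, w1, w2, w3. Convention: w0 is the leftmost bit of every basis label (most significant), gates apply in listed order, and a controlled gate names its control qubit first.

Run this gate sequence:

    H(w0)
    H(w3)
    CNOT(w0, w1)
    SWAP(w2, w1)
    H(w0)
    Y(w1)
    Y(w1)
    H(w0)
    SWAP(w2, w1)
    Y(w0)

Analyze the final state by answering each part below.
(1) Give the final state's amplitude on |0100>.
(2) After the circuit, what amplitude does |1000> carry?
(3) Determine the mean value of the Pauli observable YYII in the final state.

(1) The final state's coefficient on |0100> equals -I/2. Key observation: gates 4-9 undo each other exactly, leaving only the rest of the circuit to track.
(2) |1000> carries amplitude I/2 in the final state.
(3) The expectation value of YYII is -1.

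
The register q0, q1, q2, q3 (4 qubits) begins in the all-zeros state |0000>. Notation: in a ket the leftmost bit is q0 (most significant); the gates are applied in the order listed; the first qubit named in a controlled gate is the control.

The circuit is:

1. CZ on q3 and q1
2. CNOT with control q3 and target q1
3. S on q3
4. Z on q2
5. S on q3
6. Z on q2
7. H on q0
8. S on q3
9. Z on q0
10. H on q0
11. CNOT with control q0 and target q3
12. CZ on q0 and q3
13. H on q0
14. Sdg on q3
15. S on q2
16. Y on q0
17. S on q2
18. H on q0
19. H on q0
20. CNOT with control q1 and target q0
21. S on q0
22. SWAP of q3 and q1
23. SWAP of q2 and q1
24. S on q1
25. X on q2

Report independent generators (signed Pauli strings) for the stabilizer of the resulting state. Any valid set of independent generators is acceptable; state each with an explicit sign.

The final state is stabilized by the group generated by +YIII, +IZII, +IIZI, +IIIZ; other independent generating sets are equally valid.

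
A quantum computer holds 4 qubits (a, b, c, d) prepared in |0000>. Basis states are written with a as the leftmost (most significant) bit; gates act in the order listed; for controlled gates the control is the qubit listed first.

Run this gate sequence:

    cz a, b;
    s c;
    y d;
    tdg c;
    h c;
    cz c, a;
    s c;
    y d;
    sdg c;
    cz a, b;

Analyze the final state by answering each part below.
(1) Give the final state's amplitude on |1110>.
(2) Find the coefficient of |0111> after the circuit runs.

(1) The amplitude on |1110> is 0.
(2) The amplitude on |0111> is 0.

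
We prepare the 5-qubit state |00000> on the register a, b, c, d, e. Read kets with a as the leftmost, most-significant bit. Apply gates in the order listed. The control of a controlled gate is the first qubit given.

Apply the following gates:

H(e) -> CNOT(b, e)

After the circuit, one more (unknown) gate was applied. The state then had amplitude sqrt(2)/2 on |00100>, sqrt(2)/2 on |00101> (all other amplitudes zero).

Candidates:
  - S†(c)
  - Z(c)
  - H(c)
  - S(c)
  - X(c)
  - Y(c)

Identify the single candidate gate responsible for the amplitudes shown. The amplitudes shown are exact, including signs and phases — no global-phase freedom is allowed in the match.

The applied gate was X(c).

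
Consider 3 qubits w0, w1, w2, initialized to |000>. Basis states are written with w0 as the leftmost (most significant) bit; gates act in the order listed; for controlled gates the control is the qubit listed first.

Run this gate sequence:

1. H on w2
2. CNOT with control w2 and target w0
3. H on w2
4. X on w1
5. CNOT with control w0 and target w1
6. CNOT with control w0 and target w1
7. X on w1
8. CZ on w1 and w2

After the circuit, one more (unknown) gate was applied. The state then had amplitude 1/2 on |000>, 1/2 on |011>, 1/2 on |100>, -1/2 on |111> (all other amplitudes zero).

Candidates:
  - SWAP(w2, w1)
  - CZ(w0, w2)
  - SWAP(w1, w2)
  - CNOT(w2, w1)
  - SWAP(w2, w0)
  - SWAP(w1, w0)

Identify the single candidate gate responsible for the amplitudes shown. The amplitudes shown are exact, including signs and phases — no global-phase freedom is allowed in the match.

It was CNOT(w2, w1) that produced the state shown. Key observation: the block from step 4 through step 7 cancels to the identity and can be dropped.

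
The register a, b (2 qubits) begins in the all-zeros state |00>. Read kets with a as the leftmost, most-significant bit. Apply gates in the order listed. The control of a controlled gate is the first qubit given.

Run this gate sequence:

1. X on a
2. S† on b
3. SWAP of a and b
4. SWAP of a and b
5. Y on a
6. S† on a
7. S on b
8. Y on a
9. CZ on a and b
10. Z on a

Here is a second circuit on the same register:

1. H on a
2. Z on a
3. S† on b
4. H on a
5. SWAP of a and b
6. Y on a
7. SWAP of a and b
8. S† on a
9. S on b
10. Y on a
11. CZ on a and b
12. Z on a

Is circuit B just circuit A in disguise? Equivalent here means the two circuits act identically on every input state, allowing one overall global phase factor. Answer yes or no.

No, they are not equivalent — no single phase factor reconciles the two unitaries.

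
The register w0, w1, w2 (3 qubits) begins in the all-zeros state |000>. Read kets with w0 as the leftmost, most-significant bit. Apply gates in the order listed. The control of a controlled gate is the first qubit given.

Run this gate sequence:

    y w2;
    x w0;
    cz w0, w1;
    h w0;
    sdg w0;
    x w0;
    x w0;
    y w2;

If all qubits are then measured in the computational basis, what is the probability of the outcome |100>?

Outcome |100> occurs with probability 1/2.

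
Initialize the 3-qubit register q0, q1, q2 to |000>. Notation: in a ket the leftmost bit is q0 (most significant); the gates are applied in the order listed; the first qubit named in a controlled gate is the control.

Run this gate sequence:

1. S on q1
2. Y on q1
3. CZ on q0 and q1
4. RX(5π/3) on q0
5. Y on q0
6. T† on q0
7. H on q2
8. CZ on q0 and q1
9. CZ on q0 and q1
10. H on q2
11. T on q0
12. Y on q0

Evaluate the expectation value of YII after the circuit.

The observable YII averages to sqrt(3)/2.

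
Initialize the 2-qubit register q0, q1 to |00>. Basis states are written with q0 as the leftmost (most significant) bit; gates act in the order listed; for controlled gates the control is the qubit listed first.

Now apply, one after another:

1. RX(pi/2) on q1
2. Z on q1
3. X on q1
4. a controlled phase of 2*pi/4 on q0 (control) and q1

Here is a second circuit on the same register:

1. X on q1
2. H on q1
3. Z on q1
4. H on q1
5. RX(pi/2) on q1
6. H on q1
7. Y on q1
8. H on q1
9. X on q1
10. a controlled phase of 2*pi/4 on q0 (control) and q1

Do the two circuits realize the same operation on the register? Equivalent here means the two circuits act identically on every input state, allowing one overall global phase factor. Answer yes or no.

No — the two circuits implement different unitaries, even allowing a global phase.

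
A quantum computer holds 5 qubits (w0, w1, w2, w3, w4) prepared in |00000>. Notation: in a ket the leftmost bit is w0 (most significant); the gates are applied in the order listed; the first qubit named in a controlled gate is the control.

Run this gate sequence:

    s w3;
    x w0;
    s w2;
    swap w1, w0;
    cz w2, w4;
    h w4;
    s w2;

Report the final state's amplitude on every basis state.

After the circuit, the state carries amplitude sqrt(2)/2 on |01000>, sqrt(2)/2 on |01001>, and 0 on every other basis state.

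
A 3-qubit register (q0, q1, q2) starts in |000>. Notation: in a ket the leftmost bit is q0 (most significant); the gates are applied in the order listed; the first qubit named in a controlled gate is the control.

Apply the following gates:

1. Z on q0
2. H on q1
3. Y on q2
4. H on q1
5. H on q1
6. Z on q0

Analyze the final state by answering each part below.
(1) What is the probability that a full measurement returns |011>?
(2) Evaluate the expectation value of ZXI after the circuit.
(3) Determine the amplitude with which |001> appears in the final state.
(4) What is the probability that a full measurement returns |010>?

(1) The probability of measuring |011> is 1/2.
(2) In the final state, ZXI has expectation 1.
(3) The amplitude on |001> is sqrt(2)*I/2.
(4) The probability of measuring |010> is 0.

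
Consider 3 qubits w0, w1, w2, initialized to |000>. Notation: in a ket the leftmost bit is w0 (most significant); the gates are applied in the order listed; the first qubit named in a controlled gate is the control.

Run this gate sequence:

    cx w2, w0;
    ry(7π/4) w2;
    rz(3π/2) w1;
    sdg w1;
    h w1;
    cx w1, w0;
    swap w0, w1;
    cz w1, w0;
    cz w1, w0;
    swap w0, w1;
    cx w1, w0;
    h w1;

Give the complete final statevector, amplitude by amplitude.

The final amplitudes are sqrt(sqrt(2) + 2)*exp(I*pi/4)/2 on |000>, -sqrt(2 - sqrt(2))*exp(I*pi/4)/2 on |001>, and 0 on every other basis state.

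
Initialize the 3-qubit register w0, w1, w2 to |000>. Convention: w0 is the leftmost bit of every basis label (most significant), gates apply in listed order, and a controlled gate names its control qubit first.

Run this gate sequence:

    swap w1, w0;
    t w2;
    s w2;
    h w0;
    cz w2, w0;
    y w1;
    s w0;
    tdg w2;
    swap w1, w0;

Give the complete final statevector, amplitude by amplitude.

After the circuit, the state carries amplitude sqrt(2)*I/2 on |100>, -sqrt(2)/2 on |110>, and 0 on every other basis state.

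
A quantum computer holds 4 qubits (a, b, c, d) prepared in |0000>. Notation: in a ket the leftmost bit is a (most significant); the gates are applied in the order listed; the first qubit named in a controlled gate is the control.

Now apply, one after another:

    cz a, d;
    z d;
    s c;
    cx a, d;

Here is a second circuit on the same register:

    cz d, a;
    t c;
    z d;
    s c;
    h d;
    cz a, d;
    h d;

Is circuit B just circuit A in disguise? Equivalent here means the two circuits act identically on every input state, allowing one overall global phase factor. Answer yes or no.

No: there is an input state on which the two circuits produce genuinely different outputs (not merely differing by a phase).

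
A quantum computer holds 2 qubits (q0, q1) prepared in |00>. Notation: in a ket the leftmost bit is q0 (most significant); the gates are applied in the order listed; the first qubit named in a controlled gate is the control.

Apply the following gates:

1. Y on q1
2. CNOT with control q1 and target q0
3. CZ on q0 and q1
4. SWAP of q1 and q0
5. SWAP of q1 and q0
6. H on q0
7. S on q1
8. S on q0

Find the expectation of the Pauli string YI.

The expectation value of YI is -1. Key observation: steps 4-5 multiply out to the identity, so the circuit reduces to the remaining gates.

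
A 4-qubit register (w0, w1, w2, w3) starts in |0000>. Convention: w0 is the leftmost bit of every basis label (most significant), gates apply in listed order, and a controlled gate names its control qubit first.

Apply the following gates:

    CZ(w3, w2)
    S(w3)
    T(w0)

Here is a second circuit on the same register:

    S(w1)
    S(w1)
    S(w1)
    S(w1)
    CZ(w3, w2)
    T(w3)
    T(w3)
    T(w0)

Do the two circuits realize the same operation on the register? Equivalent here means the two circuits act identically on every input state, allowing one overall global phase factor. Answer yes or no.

Yes — the two circuits implement the same unitary up to a global phase.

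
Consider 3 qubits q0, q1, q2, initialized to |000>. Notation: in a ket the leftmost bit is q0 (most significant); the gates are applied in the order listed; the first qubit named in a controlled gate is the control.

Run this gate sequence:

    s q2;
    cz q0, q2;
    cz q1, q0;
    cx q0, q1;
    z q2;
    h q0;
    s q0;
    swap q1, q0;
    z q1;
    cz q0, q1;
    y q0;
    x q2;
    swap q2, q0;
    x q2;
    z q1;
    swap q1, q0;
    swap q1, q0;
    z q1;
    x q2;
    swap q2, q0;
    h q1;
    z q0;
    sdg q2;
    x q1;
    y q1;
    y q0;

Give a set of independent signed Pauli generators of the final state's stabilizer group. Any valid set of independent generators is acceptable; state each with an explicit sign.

The stabilizer group can be generated by -IYI, +ZII, -IIZ, among other valid generating sets. Key observation: gates 13-20 undo each other exactly, leaving only the rest of the circuit to track.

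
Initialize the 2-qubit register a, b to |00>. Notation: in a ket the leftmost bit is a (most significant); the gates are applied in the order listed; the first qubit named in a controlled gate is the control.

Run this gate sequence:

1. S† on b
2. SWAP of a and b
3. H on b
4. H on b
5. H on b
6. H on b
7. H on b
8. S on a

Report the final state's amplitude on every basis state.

The resulting statevector has amplitude sqrt(2)/2 on |00>, sqrt(2)/2 on |01>, 0 on |10>, 0 on |11>. Key observation: the block from step 4 through step 7 cancels to the identity and can be dropped.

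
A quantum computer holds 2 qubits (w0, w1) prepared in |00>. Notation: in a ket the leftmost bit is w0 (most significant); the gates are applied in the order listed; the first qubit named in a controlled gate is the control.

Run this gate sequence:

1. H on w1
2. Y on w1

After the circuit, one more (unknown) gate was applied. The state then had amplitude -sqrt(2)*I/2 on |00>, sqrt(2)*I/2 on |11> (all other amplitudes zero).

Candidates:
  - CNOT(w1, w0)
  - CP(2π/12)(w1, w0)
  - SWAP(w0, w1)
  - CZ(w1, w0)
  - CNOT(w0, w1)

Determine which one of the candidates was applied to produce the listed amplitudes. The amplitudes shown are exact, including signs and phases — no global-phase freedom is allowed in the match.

The unique candidate consistent with the amplitudes is CNOT(w1, w0).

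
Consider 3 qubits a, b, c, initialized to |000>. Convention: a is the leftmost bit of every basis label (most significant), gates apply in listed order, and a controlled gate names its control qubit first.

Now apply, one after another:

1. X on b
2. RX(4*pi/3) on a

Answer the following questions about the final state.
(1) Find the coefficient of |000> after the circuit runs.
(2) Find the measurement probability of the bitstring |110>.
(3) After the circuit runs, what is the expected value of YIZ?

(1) |000> carries amplitude 0 in the final state.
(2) A full measurement returns |110> with probability 3/4.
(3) The expectation value of YIZ is sqrt(3)/2.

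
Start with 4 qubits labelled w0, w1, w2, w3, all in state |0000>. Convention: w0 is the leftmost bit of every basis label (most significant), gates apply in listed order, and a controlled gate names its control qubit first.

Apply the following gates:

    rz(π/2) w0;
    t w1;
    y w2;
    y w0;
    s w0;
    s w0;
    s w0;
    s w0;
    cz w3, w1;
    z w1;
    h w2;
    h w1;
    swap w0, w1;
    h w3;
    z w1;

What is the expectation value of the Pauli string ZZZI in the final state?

The expectation value of ZZZI is 0. Key observation: gates 5-8 undo each other exactly, leaving only the rest of the circuit to track.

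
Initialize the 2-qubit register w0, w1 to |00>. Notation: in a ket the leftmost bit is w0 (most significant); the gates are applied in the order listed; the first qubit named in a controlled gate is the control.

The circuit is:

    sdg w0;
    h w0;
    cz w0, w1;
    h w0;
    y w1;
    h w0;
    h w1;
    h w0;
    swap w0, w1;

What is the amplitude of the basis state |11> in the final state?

|11> carries amplitude 0 in the final state.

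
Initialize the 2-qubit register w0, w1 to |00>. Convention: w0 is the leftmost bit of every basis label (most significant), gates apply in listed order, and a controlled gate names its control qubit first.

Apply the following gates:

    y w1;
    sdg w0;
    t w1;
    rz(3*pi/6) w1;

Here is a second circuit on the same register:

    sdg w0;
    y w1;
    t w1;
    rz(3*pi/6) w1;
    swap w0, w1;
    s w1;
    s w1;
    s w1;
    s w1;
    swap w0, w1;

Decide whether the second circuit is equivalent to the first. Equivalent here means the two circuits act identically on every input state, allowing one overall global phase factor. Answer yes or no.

Yes, they are equivalent — the unitaries differ by at most a global phase.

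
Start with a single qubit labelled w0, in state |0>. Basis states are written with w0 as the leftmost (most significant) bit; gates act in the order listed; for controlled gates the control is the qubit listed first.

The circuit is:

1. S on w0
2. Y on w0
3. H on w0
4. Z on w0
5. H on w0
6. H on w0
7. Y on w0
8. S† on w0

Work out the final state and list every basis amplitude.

The final amplitudes are sqrt(2)/2 on |0>, sqrt(2)*I/2 on |1>.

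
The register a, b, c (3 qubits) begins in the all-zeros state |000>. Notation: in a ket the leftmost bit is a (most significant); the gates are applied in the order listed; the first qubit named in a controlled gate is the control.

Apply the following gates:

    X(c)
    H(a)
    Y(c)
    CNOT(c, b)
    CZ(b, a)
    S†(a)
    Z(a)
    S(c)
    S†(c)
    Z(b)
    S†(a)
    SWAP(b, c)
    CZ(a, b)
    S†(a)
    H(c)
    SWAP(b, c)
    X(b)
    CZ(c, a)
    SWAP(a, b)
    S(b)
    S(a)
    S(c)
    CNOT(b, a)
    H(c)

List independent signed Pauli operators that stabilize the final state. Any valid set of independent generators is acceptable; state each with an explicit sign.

One valid set of independent stabilizer generators is +YZI, +ZYI, +IIX (any independent generating set of the same group is equally correct).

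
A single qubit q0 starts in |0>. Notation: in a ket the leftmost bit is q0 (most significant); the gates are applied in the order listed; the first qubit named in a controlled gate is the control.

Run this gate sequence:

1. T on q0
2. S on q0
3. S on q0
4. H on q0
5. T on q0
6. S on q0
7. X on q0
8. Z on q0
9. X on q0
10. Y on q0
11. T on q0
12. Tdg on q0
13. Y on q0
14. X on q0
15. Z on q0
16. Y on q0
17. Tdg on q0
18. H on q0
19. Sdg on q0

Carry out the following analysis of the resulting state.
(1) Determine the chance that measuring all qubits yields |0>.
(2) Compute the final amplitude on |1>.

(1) The probability of measuring |0> is 1/2. Key observation: the block from step 8 through step 15 cancels to the identity and can be dropped.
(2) |1> carries amplitude -1/2 - I/2 in the final state.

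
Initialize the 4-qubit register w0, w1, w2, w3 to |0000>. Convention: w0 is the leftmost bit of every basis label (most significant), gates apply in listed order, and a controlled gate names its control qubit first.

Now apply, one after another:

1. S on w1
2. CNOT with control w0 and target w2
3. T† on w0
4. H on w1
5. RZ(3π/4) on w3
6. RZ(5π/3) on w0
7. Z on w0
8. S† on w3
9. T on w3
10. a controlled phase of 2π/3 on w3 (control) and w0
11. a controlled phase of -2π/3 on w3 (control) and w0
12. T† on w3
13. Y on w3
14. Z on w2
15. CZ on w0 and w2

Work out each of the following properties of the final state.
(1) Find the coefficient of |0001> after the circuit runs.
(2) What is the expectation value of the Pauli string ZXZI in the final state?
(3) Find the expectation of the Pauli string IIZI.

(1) The final state's coefficient on |0001> equals -sqrt(2)*exp(7*I*pi/24)/2.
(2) The observable ZXZI averages to 1.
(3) The expectation value of IIZI is 1.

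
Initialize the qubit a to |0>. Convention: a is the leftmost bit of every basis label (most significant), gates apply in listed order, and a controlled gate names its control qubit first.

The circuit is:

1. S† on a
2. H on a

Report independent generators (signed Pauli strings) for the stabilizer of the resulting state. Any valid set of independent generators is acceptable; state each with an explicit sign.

The final state is stabilized by the group generated by +X; other independent generating sets are equally valid.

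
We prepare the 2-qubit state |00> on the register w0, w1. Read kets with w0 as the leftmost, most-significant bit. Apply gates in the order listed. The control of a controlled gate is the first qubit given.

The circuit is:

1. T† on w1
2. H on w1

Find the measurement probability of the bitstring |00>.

A full measurement returns |00> with probability 1/2.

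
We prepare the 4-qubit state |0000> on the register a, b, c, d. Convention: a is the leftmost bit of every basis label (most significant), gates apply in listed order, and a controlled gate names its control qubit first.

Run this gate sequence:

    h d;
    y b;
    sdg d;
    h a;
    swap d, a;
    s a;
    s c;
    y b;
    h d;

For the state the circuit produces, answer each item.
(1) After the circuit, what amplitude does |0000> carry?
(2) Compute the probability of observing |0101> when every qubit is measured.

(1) The final state's coefficient on |0000> equals sqrt(2)/2.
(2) The probability of measuring |0101> is 0.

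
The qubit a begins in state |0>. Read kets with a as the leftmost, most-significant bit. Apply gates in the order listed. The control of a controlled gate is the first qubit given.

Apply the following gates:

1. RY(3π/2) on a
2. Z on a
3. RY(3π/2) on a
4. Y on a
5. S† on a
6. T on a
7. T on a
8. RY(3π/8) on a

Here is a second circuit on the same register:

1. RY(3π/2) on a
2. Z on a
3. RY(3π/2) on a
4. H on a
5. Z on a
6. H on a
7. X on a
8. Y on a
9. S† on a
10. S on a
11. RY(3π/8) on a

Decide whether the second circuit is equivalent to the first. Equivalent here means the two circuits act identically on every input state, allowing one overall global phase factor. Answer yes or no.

Yes: on every input state the two circuits agree up to one overall phase factor.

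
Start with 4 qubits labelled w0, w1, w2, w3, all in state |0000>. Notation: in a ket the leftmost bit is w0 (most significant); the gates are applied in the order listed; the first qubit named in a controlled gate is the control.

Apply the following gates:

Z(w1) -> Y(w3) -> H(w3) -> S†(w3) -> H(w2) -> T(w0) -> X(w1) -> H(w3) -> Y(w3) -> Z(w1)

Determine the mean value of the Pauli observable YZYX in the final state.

The expectation value of YZYX is 0.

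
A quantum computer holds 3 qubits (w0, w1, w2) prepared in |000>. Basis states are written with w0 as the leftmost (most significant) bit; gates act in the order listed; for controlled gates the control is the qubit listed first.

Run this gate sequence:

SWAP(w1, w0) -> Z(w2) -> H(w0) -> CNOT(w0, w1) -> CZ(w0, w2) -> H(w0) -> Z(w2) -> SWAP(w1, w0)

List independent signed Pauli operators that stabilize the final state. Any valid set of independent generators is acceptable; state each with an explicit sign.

One valid set of independent stabilizer generators is +XZI, +ZXI, +IIZ (any independent generating set of the same group is equally correct).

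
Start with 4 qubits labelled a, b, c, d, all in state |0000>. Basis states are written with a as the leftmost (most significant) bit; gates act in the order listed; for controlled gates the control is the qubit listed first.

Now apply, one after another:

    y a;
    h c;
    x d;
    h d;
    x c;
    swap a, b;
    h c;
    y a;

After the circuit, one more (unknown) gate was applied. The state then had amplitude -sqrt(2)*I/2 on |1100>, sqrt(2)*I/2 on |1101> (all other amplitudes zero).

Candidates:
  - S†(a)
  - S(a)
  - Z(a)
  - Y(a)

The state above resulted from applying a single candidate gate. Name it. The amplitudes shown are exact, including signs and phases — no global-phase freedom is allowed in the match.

The applied gate was S(a).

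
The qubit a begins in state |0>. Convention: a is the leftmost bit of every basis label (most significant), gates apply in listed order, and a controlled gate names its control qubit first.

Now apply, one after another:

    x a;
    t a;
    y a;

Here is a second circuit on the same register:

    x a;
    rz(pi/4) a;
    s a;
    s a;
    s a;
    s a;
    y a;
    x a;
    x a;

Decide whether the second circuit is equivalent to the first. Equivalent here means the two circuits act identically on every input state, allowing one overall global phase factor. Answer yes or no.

Yes, they are equivalent — the unitaries differ by at most a global phase.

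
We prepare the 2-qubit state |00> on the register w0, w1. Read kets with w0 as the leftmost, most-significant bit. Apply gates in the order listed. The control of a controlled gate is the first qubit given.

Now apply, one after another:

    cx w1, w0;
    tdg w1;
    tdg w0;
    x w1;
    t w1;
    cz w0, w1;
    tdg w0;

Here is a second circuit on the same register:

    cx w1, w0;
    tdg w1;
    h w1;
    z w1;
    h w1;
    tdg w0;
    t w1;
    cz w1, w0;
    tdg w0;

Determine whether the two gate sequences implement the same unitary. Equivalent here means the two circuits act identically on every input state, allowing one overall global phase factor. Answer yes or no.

Yes: on every input state the two circuits agree up to one overall phase factor.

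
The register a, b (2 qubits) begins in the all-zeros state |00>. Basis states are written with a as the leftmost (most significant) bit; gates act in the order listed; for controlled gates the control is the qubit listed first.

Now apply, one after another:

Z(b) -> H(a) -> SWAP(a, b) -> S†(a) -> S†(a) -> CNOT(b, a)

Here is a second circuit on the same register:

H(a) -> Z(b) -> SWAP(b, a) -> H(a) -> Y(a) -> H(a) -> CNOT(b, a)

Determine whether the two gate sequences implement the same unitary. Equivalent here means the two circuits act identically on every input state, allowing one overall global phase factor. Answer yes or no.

No: there is an input state on which the two circuits produce genuinely different outputs (not merely differing by a phase).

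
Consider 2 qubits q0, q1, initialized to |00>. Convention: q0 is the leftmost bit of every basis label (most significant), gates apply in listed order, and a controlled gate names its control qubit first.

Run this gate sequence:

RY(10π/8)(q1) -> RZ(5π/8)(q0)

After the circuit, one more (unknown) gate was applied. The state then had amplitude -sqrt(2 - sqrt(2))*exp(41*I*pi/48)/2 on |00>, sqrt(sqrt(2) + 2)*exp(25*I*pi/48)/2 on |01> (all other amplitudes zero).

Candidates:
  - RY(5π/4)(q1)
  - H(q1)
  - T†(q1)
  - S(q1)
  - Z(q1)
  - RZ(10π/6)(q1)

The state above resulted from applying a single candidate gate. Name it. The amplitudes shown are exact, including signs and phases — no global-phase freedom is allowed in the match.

It was RZ(10π/6)(q1) that produced the state shown.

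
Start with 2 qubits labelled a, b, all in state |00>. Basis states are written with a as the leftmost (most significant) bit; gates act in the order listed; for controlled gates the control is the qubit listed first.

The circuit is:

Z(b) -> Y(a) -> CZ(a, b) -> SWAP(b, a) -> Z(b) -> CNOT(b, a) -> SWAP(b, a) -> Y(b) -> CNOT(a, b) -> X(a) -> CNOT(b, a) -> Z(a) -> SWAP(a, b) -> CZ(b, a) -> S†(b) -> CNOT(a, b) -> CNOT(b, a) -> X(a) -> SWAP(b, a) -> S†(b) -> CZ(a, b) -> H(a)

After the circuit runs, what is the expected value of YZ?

The observable YZ averages to 0.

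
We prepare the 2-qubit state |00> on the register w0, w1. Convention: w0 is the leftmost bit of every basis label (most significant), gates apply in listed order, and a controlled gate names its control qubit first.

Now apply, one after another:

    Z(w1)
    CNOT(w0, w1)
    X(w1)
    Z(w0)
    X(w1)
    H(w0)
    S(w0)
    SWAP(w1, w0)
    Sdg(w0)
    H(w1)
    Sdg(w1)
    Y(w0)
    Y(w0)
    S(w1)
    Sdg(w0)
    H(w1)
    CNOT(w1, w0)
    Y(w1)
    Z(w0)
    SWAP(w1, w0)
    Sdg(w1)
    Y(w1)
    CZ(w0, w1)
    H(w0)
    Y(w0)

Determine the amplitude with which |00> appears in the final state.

The amplitude on |00> is -I/2.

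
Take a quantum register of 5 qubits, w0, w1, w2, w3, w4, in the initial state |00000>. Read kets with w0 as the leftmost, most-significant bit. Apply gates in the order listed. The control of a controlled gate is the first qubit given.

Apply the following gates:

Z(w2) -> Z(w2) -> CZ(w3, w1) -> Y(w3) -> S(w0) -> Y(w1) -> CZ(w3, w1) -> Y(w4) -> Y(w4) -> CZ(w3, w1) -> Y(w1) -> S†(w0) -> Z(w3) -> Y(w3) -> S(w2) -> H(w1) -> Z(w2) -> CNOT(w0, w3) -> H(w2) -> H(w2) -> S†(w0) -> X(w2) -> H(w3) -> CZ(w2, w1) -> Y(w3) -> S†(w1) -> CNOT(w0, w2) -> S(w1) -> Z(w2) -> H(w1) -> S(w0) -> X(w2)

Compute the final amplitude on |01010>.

The amplitude on |01010> is sqrt(2)*I/2. Key observation: gates 5-12 undo each other exactly, leaving only the rest of the circuit to track.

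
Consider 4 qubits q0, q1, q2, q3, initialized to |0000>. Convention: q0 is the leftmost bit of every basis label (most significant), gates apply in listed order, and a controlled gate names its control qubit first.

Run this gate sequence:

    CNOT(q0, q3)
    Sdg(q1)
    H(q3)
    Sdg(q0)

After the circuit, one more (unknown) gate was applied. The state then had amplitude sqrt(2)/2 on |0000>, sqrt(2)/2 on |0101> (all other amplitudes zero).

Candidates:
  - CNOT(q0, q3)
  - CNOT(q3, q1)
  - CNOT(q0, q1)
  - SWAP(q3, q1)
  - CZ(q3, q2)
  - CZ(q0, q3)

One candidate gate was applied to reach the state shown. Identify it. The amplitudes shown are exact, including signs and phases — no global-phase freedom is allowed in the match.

The applied gate was CNOT(q3, q1).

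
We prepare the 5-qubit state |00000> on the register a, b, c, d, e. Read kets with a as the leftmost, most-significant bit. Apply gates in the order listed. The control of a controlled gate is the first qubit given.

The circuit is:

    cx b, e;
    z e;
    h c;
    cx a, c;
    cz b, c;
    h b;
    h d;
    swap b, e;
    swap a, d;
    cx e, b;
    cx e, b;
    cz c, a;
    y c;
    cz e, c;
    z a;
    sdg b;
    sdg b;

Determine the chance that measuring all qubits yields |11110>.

Outcome |11110> occurs with probability 0.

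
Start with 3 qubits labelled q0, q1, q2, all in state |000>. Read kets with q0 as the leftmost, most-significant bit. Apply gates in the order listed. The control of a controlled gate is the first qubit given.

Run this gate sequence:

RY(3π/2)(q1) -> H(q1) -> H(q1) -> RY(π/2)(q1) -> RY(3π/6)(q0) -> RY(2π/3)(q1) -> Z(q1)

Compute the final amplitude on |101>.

|101> carries amplitude 0 in the final state.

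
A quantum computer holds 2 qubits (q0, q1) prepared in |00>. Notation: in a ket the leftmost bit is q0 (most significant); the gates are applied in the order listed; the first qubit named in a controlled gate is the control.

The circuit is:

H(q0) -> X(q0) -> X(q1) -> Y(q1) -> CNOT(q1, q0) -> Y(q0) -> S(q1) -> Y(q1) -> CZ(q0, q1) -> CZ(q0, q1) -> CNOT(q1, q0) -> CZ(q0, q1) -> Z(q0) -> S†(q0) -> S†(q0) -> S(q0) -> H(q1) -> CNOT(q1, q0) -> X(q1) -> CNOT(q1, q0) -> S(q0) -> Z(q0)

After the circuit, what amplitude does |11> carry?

|11> carries amplitude 1/2 in the final state.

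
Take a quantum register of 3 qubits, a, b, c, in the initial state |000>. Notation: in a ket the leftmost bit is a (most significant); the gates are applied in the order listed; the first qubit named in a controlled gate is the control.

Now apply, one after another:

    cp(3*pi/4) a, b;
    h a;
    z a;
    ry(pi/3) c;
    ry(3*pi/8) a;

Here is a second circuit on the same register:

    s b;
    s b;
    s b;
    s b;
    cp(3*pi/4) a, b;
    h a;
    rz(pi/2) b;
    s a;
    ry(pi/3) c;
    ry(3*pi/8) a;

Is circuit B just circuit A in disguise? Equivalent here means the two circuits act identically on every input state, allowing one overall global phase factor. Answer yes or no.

No — the two circuits implement different unitaries, even allowing a global phase.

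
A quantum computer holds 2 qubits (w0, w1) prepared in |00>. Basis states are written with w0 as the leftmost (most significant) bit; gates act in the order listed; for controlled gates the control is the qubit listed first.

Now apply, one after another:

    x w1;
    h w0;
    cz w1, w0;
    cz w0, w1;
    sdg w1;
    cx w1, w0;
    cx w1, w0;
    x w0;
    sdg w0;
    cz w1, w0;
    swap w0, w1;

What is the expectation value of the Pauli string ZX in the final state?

The observable ZX averages to 0.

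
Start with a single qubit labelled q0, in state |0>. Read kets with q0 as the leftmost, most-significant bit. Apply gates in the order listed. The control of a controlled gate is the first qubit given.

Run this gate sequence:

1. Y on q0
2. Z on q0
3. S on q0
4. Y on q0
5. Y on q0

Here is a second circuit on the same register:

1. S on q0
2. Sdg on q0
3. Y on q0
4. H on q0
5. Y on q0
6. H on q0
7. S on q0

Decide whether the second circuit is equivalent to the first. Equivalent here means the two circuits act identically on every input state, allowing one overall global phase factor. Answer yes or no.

No — the two circuits implement different unitaries, even allowing a global phase.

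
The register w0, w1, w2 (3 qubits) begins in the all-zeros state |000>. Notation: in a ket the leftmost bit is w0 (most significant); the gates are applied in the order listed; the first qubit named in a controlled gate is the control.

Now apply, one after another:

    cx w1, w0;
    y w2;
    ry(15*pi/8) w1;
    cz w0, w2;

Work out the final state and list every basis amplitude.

After the circuit, the state carries amplitude -I*cos(pi/16) on |001>, I*sin(pi/16) on |011>, and 0 on every other basis state.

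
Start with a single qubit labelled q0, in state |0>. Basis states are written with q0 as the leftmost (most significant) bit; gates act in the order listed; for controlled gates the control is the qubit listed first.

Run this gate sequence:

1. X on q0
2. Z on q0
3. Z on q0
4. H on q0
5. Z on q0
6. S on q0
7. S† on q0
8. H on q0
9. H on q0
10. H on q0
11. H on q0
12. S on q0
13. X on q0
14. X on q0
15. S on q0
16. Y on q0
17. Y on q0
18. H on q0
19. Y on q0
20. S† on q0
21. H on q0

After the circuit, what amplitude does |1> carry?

|1> carries amplitude -sqrt(2)*I/2 in the final state. Key observation: steps 10-11 multiply out to the identity, so the circuit reduces to the remaining gates.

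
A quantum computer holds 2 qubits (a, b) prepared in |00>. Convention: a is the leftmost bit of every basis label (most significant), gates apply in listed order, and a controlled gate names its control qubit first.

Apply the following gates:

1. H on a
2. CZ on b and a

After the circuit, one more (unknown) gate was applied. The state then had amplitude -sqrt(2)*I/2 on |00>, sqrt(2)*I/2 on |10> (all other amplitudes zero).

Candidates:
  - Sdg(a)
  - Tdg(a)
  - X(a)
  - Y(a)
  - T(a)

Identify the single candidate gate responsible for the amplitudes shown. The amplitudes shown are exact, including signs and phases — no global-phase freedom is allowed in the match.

It was Y(a) that produced the state shown.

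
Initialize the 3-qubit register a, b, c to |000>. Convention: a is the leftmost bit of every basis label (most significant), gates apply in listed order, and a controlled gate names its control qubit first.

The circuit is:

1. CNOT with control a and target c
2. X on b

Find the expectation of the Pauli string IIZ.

The observable IIZ averages to 1.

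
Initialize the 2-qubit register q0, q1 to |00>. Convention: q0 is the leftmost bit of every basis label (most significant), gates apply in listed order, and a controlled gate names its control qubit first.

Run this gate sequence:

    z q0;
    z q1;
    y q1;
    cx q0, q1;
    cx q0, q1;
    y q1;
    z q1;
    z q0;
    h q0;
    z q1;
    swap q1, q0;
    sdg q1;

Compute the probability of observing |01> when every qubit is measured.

A full measurement returns |01> with probability 1/2.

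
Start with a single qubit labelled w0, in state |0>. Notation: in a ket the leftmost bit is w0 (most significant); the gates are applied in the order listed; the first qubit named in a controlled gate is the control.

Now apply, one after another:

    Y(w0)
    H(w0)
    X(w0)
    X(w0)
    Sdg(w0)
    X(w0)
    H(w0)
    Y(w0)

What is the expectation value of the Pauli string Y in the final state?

In the final state, Y has expectation 1.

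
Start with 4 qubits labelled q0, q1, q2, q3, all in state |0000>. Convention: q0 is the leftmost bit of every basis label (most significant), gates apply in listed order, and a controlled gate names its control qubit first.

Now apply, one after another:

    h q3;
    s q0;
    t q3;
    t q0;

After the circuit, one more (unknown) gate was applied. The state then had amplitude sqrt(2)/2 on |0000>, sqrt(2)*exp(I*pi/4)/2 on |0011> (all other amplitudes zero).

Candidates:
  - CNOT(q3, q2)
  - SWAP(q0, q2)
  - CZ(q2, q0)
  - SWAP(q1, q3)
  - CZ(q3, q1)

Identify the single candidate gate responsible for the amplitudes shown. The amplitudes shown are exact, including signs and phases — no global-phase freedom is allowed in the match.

It was CNOT(q3, q2) that produced the state shown.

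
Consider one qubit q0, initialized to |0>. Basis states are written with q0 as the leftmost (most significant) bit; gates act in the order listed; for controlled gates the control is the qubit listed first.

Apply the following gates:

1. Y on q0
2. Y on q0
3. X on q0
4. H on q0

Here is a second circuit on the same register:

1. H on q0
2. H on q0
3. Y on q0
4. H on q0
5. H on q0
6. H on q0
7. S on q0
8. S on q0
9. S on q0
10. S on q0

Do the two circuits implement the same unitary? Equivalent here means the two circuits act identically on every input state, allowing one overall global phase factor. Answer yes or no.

No — the two circuits implement different unitaries, even allowing a global phase.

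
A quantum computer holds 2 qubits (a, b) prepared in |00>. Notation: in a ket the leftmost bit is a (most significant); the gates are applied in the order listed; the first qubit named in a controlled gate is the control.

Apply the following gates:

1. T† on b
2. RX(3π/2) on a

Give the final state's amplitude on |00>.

The amplitude on |00> is -sqrt(2)/2.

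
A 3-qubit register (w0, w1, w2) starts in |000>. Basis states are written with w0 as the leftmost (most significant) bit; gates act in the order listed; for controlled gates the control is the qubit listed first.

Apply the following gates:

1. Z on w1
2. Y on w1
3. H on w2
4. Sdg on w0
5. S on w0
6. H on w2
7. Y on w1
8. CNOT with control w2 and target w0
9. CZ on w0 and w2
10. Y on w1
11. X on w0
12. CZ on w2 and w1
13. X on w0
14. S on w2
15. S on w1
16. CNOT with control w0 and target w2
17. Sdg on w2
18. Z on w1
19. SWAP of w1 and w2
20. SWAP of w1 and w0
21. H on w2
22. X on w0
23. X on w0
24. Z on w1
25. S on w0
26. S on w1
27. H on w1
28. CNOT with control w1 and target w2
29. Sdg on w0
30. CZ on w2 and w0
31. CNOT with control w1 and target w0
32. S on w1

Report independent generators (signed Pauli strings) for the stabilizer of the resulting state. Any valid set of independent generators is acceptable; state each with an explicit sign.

One valid set of independent stabilizer generators is -XYI, -IIX, +ZZI (any independent generating set of the same group is equally correct). Key observation: steps 2-7 multiply out to the identity, so the circuit reduces to the remaining gates.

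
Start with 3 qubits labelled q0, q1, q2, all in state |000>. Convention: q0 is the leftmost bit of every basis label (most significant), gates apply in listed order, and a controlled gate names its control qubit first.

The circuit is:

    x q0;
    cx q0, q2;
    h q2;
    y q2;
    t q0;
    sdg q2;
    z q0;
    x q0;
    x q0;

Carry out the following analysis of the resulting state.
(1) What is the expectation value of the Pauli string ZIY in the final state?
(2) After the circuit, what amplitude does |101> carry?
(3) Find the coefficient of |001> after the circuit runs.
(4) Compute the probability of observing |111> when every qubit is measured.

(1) The observable ZIY averages to 1.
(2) |101> carries amplitude -sqrt(2)*exp(I*pi/4)/2 in the final state.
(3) The amplitude on |001> is 0.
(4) A full measurement returns |111> with probability 0.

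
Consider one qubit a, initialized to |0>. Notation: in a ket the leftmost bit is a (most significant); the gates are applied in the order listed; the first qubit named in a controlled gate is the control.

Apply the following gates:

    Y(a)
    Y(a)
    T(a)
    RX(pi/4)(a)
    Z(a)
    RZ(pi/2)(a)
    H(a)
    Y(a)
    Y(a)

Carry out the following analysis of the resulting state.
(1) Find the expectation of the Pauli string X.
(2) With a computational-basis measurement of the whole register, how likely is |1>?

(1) The expectation value of X is sqrt(2)/2.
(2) A full measurement returns |1> with probability sqrt(2)/4 + 1/2.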